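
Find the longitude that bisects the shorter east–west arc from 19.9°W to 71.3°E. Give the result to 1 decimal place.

Signed shortest Δλ from -19.9° to +71.3° is +91.2°.
Midpoint longitude = -19.9° + (+91.2°)/2 = -19.9° + 45.6° = +25.7°.

25.7°E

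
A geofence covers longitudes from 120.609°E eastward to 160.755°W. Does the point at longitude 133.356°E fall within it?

Band width going east from +120.609° to -160.755°: ((-160.755 − 120.609) mod 360) = 78.636°.
Offset of +133.356° east of the west edge: ((133.356 − 120.609) mod 360) = 12.747°.
12.747° ≤ 78.636° ⇒ inside.

Yes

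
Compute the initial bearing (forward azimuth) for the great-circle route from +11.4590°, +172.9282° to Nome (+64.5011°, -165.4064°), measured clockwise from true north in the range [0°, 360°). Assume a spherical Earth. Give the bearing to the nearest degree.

Δλ = -165.4064 − 172.9282 = -338.3346°; wrapped into (−180°, 180°]: 21.6654°.
θ = atan2( sin Δλ · cos φ₂ , cos φ₁ · sin φ₂ − sin φ₁ · cos φ₂ · cos Δλ )
  = atan2(0.15893, 0.80512) = 11.167° → normalised to [0°, 360°): 11.167°.

11°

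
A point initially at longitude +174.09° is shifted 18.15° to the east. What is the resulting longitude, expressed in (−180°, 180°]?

Start at +174.09°; shift +18.15° → +192.24°.
+192.24° lies outside (−180°, 180°]; subtract 360° → -167.76°.

-167.76°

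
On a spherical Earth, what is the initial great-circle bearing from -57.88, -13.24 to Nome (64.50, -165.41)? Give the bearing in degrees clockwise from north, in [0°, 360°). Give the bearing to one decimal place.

308.1°

Δλ = -165.41 − -13.24 = -152.17°.
θ = atan2( sin Δλ · cos φ₂ , cos φ₁ · sin φ₂ − sin φ₁ · cos φ₂ · cos Δλ )
  = atan2(-0.20098, 0.15746) = -51.924° → normalised to [0°, 360°): 308.076°.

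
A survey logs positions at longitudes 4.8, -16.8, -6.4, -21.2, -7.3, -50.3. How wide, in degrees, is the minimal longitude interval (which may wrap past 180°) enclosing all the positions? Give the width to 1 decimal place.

55.1°

Sort the longitudes: -50.3°, -21.2°, -16.8°, -7.3°, -6.4°, +4.8°.
Eastward gaps between consecutive values (wrapping around): 29.1°, 4.4°, 9.5°, 0.9°, 11.2°, 304.9°.
Largest gap = 304.9° ⇒ minimal covering band is its complement: 360° − 304.9° = 55.1°.
Band runs from -50.3° eastward to +4.8°.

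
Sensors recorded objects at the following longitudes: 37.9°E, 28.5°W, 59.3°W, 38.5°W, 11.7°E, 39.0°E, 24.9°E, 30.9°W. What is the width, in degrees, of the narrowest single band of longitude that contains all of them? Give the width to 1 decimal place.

Sort the longitudes: -59.3°, -38.5°, -30.9°, -28.5°, +11.7°, +24.9°, +37.9°, +39.0°.
Eastward gaps between consecutive values (wrapping around): 20.8°, 7.6°, 2.4°, 40.2°, 13.2°, 13.0°, 1.1°, 261.7°.
Largest gap = 261.7° ⇒ minimal covering band is its complement: 360° − 261.7° = 98.3°.
Band runs from -59.3° eastward to +39.0°.

98.3°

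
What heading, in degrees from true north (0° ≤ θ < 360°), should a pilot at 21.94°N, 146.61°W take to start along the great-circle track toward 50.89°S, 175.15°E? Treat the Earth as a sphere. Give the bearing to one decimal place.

203.3°

Δλ = 175.15 − -146.61 = 321.76°; wrapped into (−180°, 180°]: -38.24°.
θ = atan2( sin Δλ · cos φ₂ , cos φ₁ · sin φ₂ − sin φ₁ · cos φ₂ · cos Δλ )
  = atan2(-0.39044, -0.90486) = -156.660° → normalised to [0°, 360°): 203.340°.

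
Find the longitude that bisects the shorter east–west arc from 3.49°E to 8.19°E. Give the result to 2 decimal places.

5.84°E

Signed shortest Δλ from +3.49° to +8.19° is +4.70°.
Midpoint longitude = +3.49° + (+4.70°)/2 = +3.49° + 2.35° = +5.84°.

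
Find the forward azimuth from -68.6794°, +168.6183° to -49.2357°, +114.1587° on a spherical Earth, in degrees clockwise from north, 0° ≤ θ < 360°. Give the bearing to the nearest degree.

Δλ = 114.1587 − 168.6183 = -54.4596°.
θ = atan2( sin Δλ · cos φ₂ , cos φ₁ · sin φ₂ − sin φ₁ · cos φ₂ · cos Δλ )
  = atan2(-0.53131, 0.07819) = -81.628° → normalised to [0°, 360°): 278.372°.

278°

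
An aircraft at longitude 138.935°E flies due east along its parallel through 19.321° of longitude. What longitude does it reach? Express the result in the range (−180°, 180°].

Start at +138.935°; shift +19.321° → +158.256°.
+158.256° already lies in (−180°, 180°].

158.256°E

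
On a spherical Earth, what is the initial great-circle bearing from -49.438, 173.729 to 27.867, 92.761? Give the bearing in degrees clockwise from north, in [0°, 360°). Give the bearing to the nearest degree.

295°

Δλ = 92.761 − 173.729 = -80.968°.
θ = atan2( sin Δλ · cos φ₂ , cos φ₁ · sin φ₂ − sin φ₁ · cos φ₂ · cos Δλ )
  = atan2(-0.87307, 0.40938) = -64.878° → normalised to [0°, 360°): 295.122°.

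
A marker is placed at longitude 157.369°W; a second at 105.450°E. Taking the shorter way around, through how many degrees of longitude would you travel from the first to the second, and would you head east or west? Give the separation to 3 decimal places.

Raw difference: 105.450 − -157.369 = 262.819°.
Normalise into (−180°, 180°]: 262.819° − 360° = -97.181°.
Negative ⇒ the second point lies to the west; separation 97.181°.

97.181° west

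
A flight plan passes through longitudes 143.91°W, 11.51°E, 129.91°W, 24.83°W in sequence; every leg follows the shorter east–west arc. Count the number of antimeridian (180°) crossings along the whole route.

0

Leg 1: -143.91° → +11.51°, shortest Δλ = 155.42° (east) — does not cross 180°.
Leg 2: +11.51° → -129.91°, shortest Δλ = -141.42° (west) — does not cross 180°.
Leg 3: -129.91° → -24.83°, shortest Δλ = 105.08° (east) — does not cross 180°.
Total crossings: 0.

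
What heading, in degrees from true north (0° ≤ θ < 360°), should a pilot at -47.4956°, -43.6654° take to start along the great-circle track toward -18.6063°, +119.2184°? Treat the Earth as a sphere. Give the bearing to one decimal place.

162.5°

Δλ = 119.2184 − -43.6654 = 162.8838°.
θ = atan2( sin Δλ · cos φ₂ , cos φ₁ · sin φ₂ − sin φ₁ · cos φ₂ · cos Δλ )
  = atan2(0.27893, -0.88332) = 162.475° → normalised to [0°, 360°): 162.475°.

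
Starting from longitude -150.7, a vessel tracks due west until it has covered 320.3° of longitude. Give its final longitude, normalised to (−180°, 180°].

Start at -150.7°; shift −320.3° → -471.0°.
-471.0° lies outside (−180°, 180°]; add 360° → -111.0°.

-111.0°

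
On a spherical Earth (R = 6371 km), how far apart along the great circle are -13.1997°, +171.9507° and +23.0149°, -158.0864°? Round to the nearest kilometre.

5182 km

Δλ = -158.0864 − 171.9507 = -330.0371°; wrapped into (−180°, 180°]: 29.9629°.
Δφ = 23.0149 − -13.1997 = 36.2146°.
a = sin²(Δφ/2) + cos φ₁ · cos φ₂ · sin²(Δλ/2) = 0.156477.
c = 2·atan2(√a, √(1−a)) = 0.81338 rad → d = 6371·c ≈ 5182.04 km.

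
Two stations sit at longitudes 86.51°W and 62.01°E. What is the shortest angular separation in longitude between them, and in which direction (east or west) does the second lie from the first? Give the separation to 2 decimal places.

148.52° east

Raw difference: 62.01 − -86.51 = 148.52°.
Normalise into (−180°, 180°]: 148.52° stays 148.52°.
Positive ⇒ the second point lies to the east; separation 148.52°.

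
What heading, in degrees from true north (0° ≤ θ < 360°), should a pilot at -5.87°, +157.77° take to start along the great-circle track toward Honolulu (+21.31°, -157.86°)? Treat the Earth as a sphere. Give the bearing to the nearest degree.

Δλ = -157.86 − 157.77 = -315.63°; wrapped into (−180°, 180°]: 44.37°.
θ = atan2( sin Δλ · cos φ₂ , cos φ₁ · sin φ₂ − sin φ₁ · cos φ₂ · cos Δλ )
  = atan2(0.65148, 0.42962) = 56.597° → normalised to [0°, 360°): 56.597°.

57°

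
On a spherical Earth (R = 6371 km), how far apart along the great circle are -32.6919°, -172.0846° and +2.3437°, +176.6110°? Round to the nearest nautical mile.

2199 nmi

Δλ = 176.6110 − -172.0846 = 348.6956°; wrapped into (−180°, 180°]: -11.3044°.
Δφ = 2.3437 − -32.6919 = 35.0356°.
a = sin²(Δφ/2) + cos φ₁ · cos φ₂ · sin²(Δλ/2) = 0.098759.
c = 2·atan2(√a, √(1−a)) = 0.63935 rad → d = 6371·c ≈ 4073.32 km ≈ 2199.42 nmi.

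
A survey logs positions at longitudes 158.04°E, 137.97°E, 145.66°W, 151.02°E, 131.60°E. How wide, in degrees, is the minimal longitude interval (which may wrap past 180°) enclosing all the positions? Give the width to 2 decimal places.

82.74°

Sort the longitudes: -145.66°, +131.60°, +137.97°, +151.02°, +158.04°.
Eastward gaps between consecutive values (wrapping around): 277.26°, 6.37°, 13.05°, 7.02°, 56.30°.
Largest gap = 277.26° ⇒ minimal covering band is its complement: 360° − 277.26° = 82.74°.
Band runs from +131.60° eastward to -145.66°, crossing the antimeridian.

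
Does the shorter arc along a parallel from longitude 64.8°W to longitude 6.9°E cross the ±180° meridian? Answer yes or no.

No

Signed shortest Δλ = ((6.9 − -64.8 + 180) mod 360) − 180 = 71.7°.
Going east by 71.7° from -64.8° reaches +6.9° without touching 180°.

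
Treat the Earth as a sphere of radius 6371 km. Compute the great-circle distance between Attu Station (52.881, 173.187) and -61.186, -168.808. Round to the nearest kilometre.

12783 km

Δλ = -168.808 − 173.187 = -341.995°; wrapped into (−180°, 180°]: 18.005°.
Δφ = -61.186 − 52.881 = -114.067°.
a = sin²(Δφ/2) + cos φ₁ · cos φ₂ · sin²(Δλ/2) = 0.711024.
c = 2·atan2(√a, √(1−a)) = 2.00650 rad → d = 6371·c ≈ 12783.41 km.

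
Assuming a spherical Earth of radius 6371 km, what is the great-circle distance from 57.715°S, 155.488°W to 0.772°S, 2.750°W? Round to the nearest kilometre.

13077 km

Δλ = -2.750 − -155.488 = 152.738°.
Δφ = -0.772 − -57.715 = 56.943°.
a = sin²(Δφ/2) + cos φ₁ · cos φ₂ · sin²(Δλ/2) = 0.731683.
c = 2·atan2(√a, √(1−a)) = 2.05259 rad → d = 6371·c ≈ 13077.03 km.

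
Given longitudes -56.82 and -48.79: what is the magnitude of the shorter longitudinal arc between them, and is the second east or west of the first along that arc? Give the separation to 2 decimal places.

8.03° east

Raw difference: -48.79 − -56.82 = 8.03°.
Normalise into (−180°, 180°]: 8.03° stays 8.03°.
Positive ⇒ the second point lies to the east; separation 8.03°.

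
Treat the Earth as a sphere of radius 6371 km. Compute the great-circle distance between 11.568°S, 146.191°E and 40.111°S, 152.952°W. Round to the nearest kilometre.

6715 km

Δλ = -152.952 − 146.191 = -299.143°; wrapped into (−180°, 180°]: 60.857°.
Δφ = -40.111 − -11.568 = -28.543°.
a = sin²(Δφ/2) + cos φ₁ · cos φ₂ · sin²(Δλ/2) = 0.252960.
c = 2·atan2(√a, √(1−a)) = 1.05402 rad → d = 6371·c ≈ 6715.16 km.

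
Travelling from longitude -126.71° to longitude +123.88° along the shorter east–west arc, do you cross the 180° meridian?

Naïve |123.88 − -126.71| = 250.59° > 180°, so the shorter arc goes the other way round — across 180°.
Signed shortest Δλ = ((123.88 − -126.71 + 180) mod 360) − 180 = -109.41°.
Going west by 109.41° from -126.71° passes through 180° before reaching +123.88°.

Yes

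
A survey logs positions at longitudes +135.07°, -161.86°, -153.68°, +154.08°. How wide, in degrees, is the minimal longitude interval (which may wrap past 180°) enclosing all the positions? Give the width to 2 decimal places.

Sort the longitudes: -161.86°, -153.68°, +135.07°, +154.08°.
Eastward gaps between consecutive values (wrapping around): 8.18°, 288.75°, 19.01°, 44.06°.
Largest gap = 288.75° ⇒ minimal covering band is its complement: 360° − 288.75° = 71.25°.
Band runs from +135.07° eastward to -153.68°, crossing the antimeridian.

71.25°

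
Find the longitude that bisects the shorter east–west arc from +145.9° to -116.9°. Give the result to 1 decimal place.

Signed shortest Δλ from +145.9° to -116.9° is +97.2°.
Midpoint longitude = +145.9° + (+97.2°)/2 = +145.9° + 48.6° = +194.5°.
Normalise into (−180°, 180°]: -165.5°.
(The naïve average (+145.9 + -116.9)/2 = 14.5° is on the wrong side of the globe.)

-165.5°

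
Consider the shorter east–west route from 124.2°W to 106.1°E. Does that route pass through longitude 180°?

Naïve |106.1 − -124.2| = 230.3° > 180°, so the shorter arc goes the other way round — across 180°.
Signed shortest Δλ = ((106.1 − -124.2 + 180) mod 360) − 180 = -129.7°.
Going west by 129.7° from -124.2° passes through 180° before reaching +106.1°.

Yes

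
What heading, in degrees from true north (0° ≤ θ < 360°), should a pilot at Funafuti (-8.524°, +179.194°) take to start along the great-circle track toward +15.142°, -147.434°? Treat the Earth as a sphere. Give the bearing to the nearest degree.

Δλ = -147.434 − 179.194 = -326.628°; wrapped into (−180°, 180°]: 33.372°.
θ = atan2( sin Δλ · cos φ₂ , cos φ₁ · sin φ₂ − sin φ₁ · cos φ₂ · cos Δλ )
  = atan2(0.53097, 0.37781) = 54.566° → normalised to [0°, 360°): 54.566°.

55°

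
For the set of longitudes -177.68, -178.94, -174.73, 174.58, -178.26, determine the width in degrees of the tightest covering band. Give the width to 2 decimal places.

10.69°

Sort the longitudes: -178.94°, -178.26°, -177.68°, -174.73°, +174.58°.
Eastward gaps between consecutive values (wrapping around): 0.68°, 0.58°, 2.95°, 349.31°, 6.48°.
Largest gap = 349.31° ⇒ minimal covering band is its complement: 360° − 349.31° = 10.69°.
Band runs from +174.58° eastward to -174.73°, crossing the antimeridian.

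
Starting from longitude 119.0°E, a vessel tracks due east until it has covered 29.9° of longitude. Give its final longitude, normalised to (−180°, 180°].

148.9°E

Start at +119.0°; shift +29.9° → +148.9°.
+148.9° already lies in (−180°, 180°].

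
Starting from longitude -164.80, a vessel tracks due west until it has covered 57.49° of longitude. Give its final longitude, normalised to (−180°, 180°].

Start at -164.80°; shift −57.49° → -222.29°.
-222.29° lies outside (−180°, 180°]; add 360° → +137.71°.

+137.71°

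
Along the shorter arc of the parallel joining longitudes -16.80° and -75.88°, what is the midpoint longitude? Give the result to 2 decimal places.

Signed shortest Δλ from -16.80° to -75.88° is -59.08°.
Midpoint longitude = -16.80° + (-59.08°)/2 = -16.80° − 29.54° = -46.34°.

-46.34°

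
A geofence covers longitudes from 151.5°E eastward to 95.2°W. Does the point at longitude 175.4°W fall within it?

Band width going east from +151.5° to -95.2°: ((-95.2 − 151.5) mod 360) = 113.3°.
Offset of -175.4° east of the west edge: ((-175.4 − 151.5) mod 360) = 33.1°.
33.1° ≤ 113.3° ⇒ inside.

Yes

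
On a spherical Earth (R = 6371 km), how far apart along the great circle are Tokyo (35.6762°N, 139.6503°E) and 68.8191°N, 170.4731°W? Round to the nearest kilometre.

4766 km

Δλ = -170.4731 − 139.6503 = -310.1234°; wrapped into (−180°, 180°]: 49.8766°.
Δφ = 68.8191 − 35.6762 = 33.1429°.
a = sin²(Δφ/2) + cos φ₁ · cos φ₂ · sin²(Δλ/2) = 0.133525.
c = 2·atan2(√a, √(1−a)) = 0.74815 rad → d = 6371·c ≈ 4766.45 km.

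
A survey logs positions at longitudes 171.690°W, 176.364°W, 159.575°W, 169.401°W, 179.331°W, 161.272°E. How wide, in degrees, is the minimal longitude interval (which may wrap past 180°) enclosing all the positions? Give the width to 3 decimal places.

39.153°

Sort the longitudes: -179.331°, -176.364°, -171.690°, -169.401°, -159.575°, +161.272°.
Eastward gaps between consecutive values (wrapping around): 2.967°, 4.674°, 2.289°, 9.826°, 320.847°, 19.397°.
Largest gap = 320.847° ⇒ minimal covering band is its complement: 360° − 320.847° = 39.153°.
Band runs from +161.272° eastward to -159.575°, crossing the antimeridian.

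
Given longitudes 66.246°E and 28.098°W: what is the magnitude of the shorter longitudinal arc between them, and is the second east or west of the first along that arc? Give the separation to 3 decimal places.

94.344° west

Raw difference: -28.098 − 66.246 = -94.344°.
Normalise into (−180°, 180°]: -94.344° stays -94.344°.
Negative ⇒ the second point lies to the west; separation 94.344°.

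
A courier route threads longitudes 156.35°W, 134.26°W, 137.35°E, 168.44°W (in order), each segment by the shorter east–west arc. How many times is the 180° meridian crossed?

Leg 1: -156.35° → -134.26°, shortest Δλ = 22.09° (east) — does not cross 180°.
Leg 2: -134.26° → +137.35°, shortest Δλ = -88.39° (west) — crosses 180°.
Leg 3: +137.35° → -168.44°, shortest Δλ = 54.21° (east) — crosses 180°.
Total crossings: 2.

2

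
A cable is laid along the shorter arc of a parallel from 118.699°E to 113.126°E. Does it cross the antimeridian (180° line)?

No

Signed shortest Δλ = ((113.126 − 118.699 + 180) mod 360) − 180 = -5.573°.
Going west by 5.573° from +118.699° reaches +113.126° without touching 180°.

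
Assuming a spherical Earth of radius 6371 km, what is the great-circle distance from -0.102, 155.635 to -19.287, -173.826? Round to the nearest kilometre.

3954 km

Δλ = -173.826 − 155.635 = -329.461°; wrapped into (−180°, 180°]: 30.539°.
Δφ = -19.287 − -0.102 = -19.185°.
a = sin²(Δφ/2) + cos φ₁ · cos φ₂ · sin²(Δλ/2) = 0.093234.
c = 2·atan2(√a, √(1−a)) = 0.62060 rad → d = 6371·c ≈ 3953.82 km.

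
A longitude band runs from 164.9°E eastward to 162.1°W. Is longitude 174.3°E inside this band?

Yes

Band width going east from +164.9° to -162.1°: ((-162.1 − 164.9) mod 360) = 33.0°.
Offset of +174.3° east of the west edge: ((174.3 − 164.9) mod 360) = 9.4°.
9.4° ≤ 33.0° ⇒ inside.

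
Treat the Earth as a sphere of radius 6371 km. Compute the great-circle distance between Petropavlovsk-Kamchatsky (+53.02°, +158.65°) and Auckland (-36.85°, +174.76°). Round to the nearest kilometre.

10114 km

Δλ = 174.76 − 158.65 = 16.11°.
Δφ = -36.85 − 53.02 = -89.87°.
a = sin²(Δφ/2) + cos φ₁ · cos φ₂ · sin²(Δλ/2) = 0.508317.
c = 2·atan2(√a, √(1−a)) = 1.58743 rad → d = 6371·c ≈ 10113.52 km.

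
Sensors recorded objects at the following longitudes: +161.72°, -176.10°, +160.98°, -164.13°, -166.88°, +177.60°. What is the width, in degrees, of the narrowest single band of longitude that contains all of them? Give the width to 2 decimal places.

Sort the longitudes: -176.10°, -166.88°, -164.13°, +160.98°, +161.72°, +177.60°.
Eastward gaps between consecutive values (wrapping around): 9.22°, 2.75°, 325.11°, 0.74°, 15.88°, 6.30°.
Largest gap = 325.11° ⇒ minimal covering band is its complement: 360° − 325.11° = 34.89°.
Band runs from +160.98° eastward to -164.13°, crossing the antimeridian.

34.89°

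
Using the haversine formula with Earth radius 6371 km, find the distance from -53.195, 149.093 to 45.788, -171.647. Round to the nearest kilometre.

11620 km

Δλ = -171.647 − 149.093 = -320.740°; wrapped into (−180°, 180°]: 39.260°.
Δφ = 45.788 − -53.195 = 98.983°.
a = sin²(Δφ/2) + cos φ₁ · cos φ₂ · sin²(Δλ/2) = 0.625218.
c = 2·atan2(√a, √(1−a)) = 1.82393 rad → d = 6371·c ≈ 11620.24 km.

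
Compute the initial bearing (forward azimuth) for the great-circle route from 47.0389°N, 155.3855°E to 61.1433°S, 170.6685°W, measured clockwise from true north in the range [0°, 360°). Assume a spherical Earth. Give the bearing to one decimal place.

163.2°

Δλ = -170.6685 − 155.3855 = -326.0540°; wrapped into (−180°, 180°]: 33.9460°.
θ = atan2( sin Δλ · cos φ₂ , cos φ₁ · sin φ₂ − sin φ₁ · cos φ₂ · cos Δλ )
  = atan2(0.26950, -0.88987) = 163.151° → normalised to [0°, 360°): 163.151°.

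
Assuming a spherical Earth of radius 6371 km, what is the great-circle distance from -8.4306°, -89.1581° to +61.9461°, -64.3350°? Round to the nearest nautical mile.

Δλ = -64.3350 − -89.1581 = 24.8231°.
Δφ = 61.9461 − -8.4306 = 70.3767°.
a = sin²(Δφ/2) + cos φ₁ · cos φ₂ · sin²(Δλ/2) = 0.353574.
c = 2·atan2(√a, √(1−a)) = 1.27359 rad → d = 6371·c ≈ 8114.03 km ≈ 4381.22 nmi.

4381 nmi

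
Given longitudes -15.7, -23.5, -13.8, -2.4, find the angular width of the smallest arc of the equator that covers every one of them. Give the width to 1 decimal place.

21.1°

Sort the longitudes: -23.5°, -15.7°, -13.8°, -2.4°.
Eastward gaps between consecutive values (wrapping around): 7.8°, 1.9°, 11.4°, 338.9°.
Largest gap = 338.9° ⇒ minimal covering band is its complement: 360° − 338.9° = 21.1°.
Band runs from -23.5° eastward to -2.4°.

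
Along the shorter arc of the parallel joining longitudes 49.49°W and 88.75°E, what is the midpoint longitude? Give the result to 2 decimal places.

Signed shortest Δλ from -49.49° to +88.75° is +138.24°.
Midpoint longitude = -49.49° + (+138.24°)/2 = -49.49° + 69.12° = +19.63°.

19.63°E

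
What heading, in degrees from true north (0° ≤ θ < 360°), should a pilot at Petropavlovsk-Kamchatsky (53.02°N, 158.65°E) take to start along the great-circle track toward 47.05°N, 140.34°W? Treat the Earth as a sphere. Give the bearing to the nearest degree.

Δλ = -140.34 − 158.65 = -298.99°; wrapped into (−180°, 180°]: 61.01°.
θ = atan2( sin Δλ · cos φ₂ , cos φ₁ · sin φ₂ − sin φ₁ · cos φ₂ · cos Δλ )
  = atan2(0.59599, 0.17649) = 73.504° → normalised to [0°, 360°): 73.504°.

74°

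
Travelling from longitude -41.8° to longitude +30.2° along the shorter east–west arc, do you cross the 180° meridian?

No

Signed shortest Δλ = ((30.2 − -41.8 + 180) mod 360) − 180 = 72.0°.
Going east by 72.0° from -41.8° reaches +30.2° without touching 180°.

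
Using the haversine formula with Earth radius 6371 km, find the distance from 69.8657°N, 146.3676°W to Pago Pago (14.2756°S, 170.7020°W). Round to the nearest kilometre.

Δλ = -170.7020 − -146.3676 = -24.3344°.
Δφ = -14.2756 − 69.8657 = -84.1413°.
a = sin²(Δφ/2) + cos φ₁ · cos φ₂ · sin²(Δλ/2) = 0.463781.
c = 2·atan2(√a, √(1−a)) = 1.49830 rad → d = 6371·c ≈ 9545.64 km.

9546 km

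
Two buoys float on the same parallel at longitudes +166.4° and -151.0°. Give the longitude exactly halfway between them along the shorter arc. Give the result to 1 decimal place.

Signed shortest Δλ from +166.4° to -151.0° is +42.6°.
Midpoint longitude = +166.4° + (+42.6°)/2 = +166.4° + 21.3° = +187.7°.
Normalise into (−180°, 180°]: -172.3°.
(The naïve average (+166.4 + -151.0)/2 = 7.7° is on the wrong side of the globe.)

-172.3°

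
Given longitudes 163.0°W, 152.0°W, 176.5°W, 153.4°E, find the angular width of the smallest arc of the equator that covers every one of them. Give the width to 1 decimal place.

54.6°

Sort the longitudes: -176.5°, -163.0°, -152.0°, +153.4°.
Eastward gaps between consecutive values (wrapping around): 13.5°, 11.0°, 305.4°, 30.1°.
Largest gap = 305.4° ⇒ minimal covering band is its complement: 360° − 305.4° = 54.6°.
Band runs from +153.4° eastward to -152.0°, crossing the antimeridian.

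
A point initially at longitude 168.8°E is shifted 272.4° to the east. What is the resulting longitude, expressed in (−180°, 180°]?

Start at +168.8°; shift +272.4° → +441.2°.
+441.2° lies outside (−180°, 180°]; subtract 360° → +81.2°.

81.2°E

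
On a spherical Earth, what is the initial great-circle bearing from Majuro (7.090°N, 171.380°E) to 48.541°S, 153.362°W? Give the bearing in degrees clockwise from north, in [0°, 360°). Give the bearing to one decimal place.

154.8°

Δλ = -153.362 − 171.380 = -324.742°; wrapped into (−180°, 180°]: 35.258°.
θ = atan2( sin Δλ · cos φ₂ , cos φ₁ · sin φ₂ − sin φ₁ · cos φ₂ · cos Δλ )
  = atan2(0.38219, -0.81043) = 154.752° → normalised to [0°, 360°): 154.752°.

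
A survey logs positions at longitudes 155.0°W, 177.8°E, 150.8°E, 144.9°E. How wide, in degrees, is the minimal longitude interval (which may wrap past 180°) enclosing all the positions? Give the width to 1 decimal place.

60.1°

Sort the longitudes: -155.0°, +144.9°, +150.8°, +177.8°.
Eastward gaps between consecutive values (wrapping around): 299.9°, 5.9°, 27.0°, 27.2°.
Largest gap = 299.9° ⇒ minimal covering band is its complement: 360° − 299.9° = 60.1°.
Band runs from +144.9° eastward to -155.0°, crossing the antimeridian.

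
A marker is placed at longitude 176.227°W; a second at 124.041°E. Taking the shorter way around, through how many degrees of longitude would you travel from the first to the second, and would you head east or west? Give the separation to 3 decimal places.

Raw difference: 124.041 − -176.227 = 300.268°.
Normalise into (−180°, 180°]: 300.268° − 360° = -59.732°.
Negative ⇒ the second point lies to the west; separation 59.732°.

59.732° west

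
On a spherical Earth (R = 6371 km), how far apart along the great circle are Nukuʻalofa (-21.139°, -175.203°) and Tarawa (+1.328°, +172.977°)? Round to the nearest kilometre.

Δλ = 172.977 − -175.203 = 348.180°; wrapped into (−180°, 180°]: -11.820°.
Δφ = 1.328 − -21.139 = 22.467°.
a = sin²(Δφ/2) + cos φ₁ · cos φ₂ · sin²(Δλ/2) = 0.047836.
c = 2·atan2(√a, √(1−a)) = 0.44099 rad → d = 6371·c ≈ 2809.57 km.

2810 km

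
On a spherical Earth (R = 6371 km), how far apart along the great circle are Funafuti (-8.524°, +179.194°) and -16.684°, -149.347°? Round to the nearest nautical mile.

1904 nmi

Δλ = -149.347 − 179.194 = -328.541°; wrapped into (−180°, 180°]: 31.459°.
Δφ = -16.684 − -8.524 = -8.160°.
a = sin²(Δφ/2) + cos φ₁ · cos φ₂ · sin²(Δλ/2) = 0.074684.
c = 2·atan2(√a, √(1−a)) = 0.55361 rad → d = 6371·c ≈ 3527.05 km ≈ 1904.45 nmi.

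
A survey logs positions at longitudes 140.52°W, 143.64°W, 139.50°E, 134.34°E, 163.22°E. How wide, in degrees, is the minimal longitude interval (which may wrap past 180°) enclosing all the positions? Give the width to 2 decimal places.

Sort the longitudes: -143.64°, -140.52°, +134.34°, +139.50°, +163.22°.
Eastward gaps between consecutive values (wrapping around): 3.12°, 274.86°, 5.16°, 23.72°, 53.14°.
Largest gap = 274.86° ⇒ minimal covering band is its complement: 360° − 274.86° = 85.14°.
Band runs from +134.34° eastward to -140.52°, crossing the antimeridian.

85.14°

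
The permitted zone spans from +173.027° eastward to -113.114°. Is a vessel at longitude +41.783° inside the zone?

Band width going east from +173.027° to -113.114°: ((-113.114 − 173.027) mod 360) = 73.859°.
Offset of +41.783° east of the west edge: ((41.783 − 173.027) mod 360) = 228.756°.
228.756° > 73.859° ⇒ outside.

No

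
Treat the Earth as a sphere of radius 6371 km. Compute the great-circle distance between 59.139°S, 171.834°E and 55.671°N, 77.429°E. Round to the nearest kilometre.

Δλ = 77.429 − 171.834 = -94.405°.
Δφ = 55.671 − -59.139 = 114.810°.
a = sin²(Δφ/2) + cos φ₁ · cos φ₂ · sin²(Δλ/2) = 0.865554.
c = 2·atan2(√a, √(1−a)) = 2.39074 rad → d = 6371·c ≈ 15231.41 km.

15231 km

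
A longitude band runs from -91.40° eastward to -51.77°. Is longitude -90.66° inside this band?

Yes

Band width going east from -91.40° to -51.77°: ((-51.77 − -91.40) mod 360) = 39.63°.
Offset of -90.66° east of the west edge: ((-90.66 − -91.40) mod 360) = 0.74°.
0.74° ≤ 39.63° ⇒ inside.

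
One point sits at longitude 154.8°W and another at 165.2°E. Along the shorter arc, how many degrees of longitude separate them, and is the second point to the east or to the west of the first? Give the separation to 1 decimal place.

Raw difference: 165.2 − -154.8 = 320.0°.
Normalise into (−180°, 180°]: 320.0° − 360° = -40.0°.
Negative ⇒ the second point lies to the west; separation 40.0°.

40.0° west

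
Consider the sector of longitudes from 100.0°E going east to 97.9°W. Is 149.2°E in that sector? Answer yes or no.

Yes

Band width going east from +100.0° to -97.9°: ((-97.9 − 100.0) mod 360) = 162.1°.
Offset of +149.2° east of the west edge: ((149.2 − 100.0) mod 360) = 49.2°.
49.2° ≤ 162.1° ⇒ inside.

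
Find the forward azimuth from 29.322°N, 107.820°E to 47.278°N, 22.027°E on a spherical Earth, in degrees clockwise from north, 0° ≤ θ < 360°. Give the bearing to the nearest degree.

Δλ = 22.027 − 107.820 = -85.793°.
θ = atan2( sin Δλ · cos φ₂ , cos φ₁ · sin φ₂ − sin φ₁ · cos φ₂ · cos Δλ )
  = atan2(-0.67661, 0.61616) = -47.677° → normalised to [0°, 360°): 312.323°.

312°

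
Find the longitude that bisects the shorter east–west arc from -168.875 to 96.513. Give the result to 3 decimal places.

Signed shortest Δλ from -168.875° to +96.513° is -94.612°.
Midpoint longitude = -168.875° + (-94.612°)/2 = -168.875° − 47.306° = -216.181°.
Normalise into (−180°, 180°]: +143.819°.
(The naïve average (-168.875 + +96.513)/2 = -36.181° is on the wrong side of the globe.)

+143.819°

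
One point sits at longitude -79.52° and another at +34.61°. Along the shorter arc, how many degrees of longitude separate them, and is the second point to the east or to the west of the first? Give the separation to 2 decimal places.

Raw difference: 34.61 − -79.52 = 114.13°.
Normalise into (−180°, 180°]: 114.13° stays 114.13°.
Positive ⇒ the second point lies to the east; separation 114.13°.

114.13° east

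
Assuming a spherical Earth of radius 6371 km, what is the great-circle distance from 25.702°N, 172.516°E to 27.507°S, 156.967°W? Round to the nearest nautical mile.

Δλ = -156.967 − 172.516 = -329.483°; wrapped into (−180°, 180°]: 30.517°.
Δφ = -27.507 − 25.702 = -53.209°.
a = sin²(Δφ/2) + cos φ₁ · cos φ₂ · sin²(Δλ/2) = 0.255904.
c = 2·atan2(√a, √(1−a)) = 1.06078 rad → d = 6371·c ≈ 6758.23 km ≈ 3649.15 nmi.

3649 nmi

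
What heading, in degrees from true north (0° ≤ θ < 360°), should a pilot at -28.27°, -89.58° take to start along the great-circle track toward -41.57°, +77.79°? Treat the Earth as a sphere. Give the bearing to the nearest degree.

Δλ = 77.79 − -89.58 = 167.37°.
θ = atan2( sin Δλ · cos φ₂ , cos φ₁ · sin φ₂ − sin φ₁ · cos φ₂ · cos Δλ )
  = atan2(0.16359, -0.93016) = 170.026° → normalised to [0°, 360°): 170.026°.

170°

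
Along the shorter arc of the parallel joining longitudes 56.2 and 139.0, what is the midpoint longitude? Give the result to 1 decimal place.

+97.6°

Signed shortest Δλ from +56.2° to +139.0° is +82.8°.
Midpoint longitude = +56.2° + (+82.8°)/2 = +56.2° + 41.4° = +97.6°.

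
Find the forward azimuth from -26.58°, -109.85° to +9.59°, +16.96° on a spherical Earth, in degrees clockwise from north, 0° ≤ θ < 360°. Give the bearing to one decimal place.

Δλ = 16.96 − -109.85 = 126.81°.
θ = atan2( sin Δλ · cos φ₂ , cos φ₁ · sin φ₂ − sin φ₁ · cos φ₂ · cos Δλ )
  = atan2(0.78944, -0.11536) = 98.314° → normalised to [0°, 360°): 98.314°.

98.3°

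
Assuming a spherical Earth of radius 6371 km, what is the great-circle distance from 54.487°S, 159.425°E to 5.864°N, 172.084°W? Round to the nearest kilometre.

Δλ = -172.084 − 159.425 = -331.509°; wrapped into (−180°, 180°]: 28.491°.
Δφ = 5.864 − -54.487 = 60.351°.
a = sin²(Δφ/2) + cos φ₁ · cos φ₂ · sin²(Δλ/2) = 0.287648.
c = 2·atan2(√a, √(1−a)) = 1.13216 rad → d = 6371·c ≈ 7213.01 km.

7213 km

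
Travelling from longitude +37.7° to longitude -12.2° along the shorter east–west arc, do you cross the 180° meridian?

Signed shortest Δλ = ((-12.2 − 37.7 + 180) mod 360) − 180 = -49.9°.
Going west by 49.9° from +37.7° reaches -12.2° without touching 180°.

No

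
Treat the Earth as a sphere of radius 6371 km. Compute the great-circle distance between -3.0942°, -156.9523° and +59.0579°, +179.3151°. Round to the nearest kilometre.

7220 km

Δλ = 179.3151 − -156.9523 = 336.2674°; wrapped into (−180°, 180°]: -23.7326°.
Δφ = 59.0579 − -3.0942 = 62.1521°.
a = sin²(Δφ/2) + cos φ₁ · cos φ₂ · sin²(Δλ/2) = 0.288146.
c = 2·atan2(√a, √(1−a)) = 1.13326 rad → d = 6371·c ≈ 7220.01 km.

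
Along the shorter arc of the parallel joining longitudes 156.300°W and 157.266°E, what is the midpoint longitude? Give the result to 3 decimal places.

Signed shortest Δλ from -156.300° to +157.266° is -46.434°.
Midpoint longitude = -156.300° + (-46.434°)/2 = -156.300° − 23.217° = -179.517°.
(The naïve average (-156.300 + +157.266)/2 = 0.483° is on the wrong side of the globe.)

179.517°W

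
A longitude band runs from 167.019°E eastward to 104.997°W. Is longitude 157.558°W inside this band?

Yes

Band width going east from +167.019° to -104.997°: ((-104.997 − 167.019) mod 360) = 87.984°.
Offset of -157.558° east of the west edge: ((-157.558 − 167.019) mod 360) = 35.423°.
35.423° ≤ 87.984° ⇒ inside.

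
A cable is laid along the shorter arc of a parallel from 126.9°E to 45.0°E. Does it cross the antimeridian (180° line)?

No

Signed shortest Δλ = ((45.0 − 126.9 + 180) mod 360) − 180 = -81.9°.
Going west by 81.9° from +126.9° reaches +45.0° without touching 180°.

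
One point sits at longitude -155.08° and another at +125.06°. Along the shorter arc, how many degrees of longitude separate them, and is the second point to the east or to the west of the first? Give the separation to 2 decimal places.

79.86° west

Raw difference: 125.06 − -155.08 = 280.14°.
Normalise into (−180°, 180°]: 280.14° − 360° = -79.86°.
Negative ⇒ the second point lies to the west; separation 79.86°.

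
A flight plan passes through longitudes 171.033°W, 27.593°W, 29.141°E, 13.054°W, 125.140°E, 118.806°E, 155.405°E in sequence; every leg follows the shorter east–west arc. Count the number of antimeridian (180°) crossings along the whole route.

0

Leg 1: -171.033° → -27.593°, shortest Δλ = 143.44° (east) — does not cross 180°.
Leg 2: -27.593° → +29.141°, shortest Δλ = 56.734° (east) — does not cross 180°.
Leg 3: +29.141° → -13.054°, shortest Δλ = -42.195° (west) — does not cross 180°.
Leg 4: -13.054° → +125.140°, shortest Δλ = 138.194° (east) — does not cross 180°.
Leg 5: +125.140° → +118.806°, shortest Δλ = -6.334° (west) — does not cross 180°.
Leg 6: +118.806° → +155.405°, shortest Δλ = 36.599° (east) — does not cross 180°.
Total crossings: 0.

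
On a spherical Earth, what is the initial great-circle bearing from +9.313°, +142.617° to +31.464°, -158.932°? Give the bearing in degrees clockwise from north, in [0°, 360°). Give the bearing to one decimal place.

Δλ = -158.932 − 142.617 = -301.549°; wrapped into (−180°, 180°]: 58.451°.
θ = atan2( sin Δλ · cos φ₂ , cos φ₁ · sin φ₂ − sin φ₁ · cos φ₂ · cos Δλ )
  = atan2(0.72689, 0.44286) = 58.648° → normalised to [0°, 360°): 58.648°.

58.6°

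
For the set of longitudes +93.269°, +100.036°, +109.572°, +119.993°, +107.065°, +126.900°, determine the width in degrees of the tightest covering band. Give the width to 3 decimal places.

Sort the longitudes: +93.269°, +100.036°, +107.065°, +109.572°, +119.993°, +126.900°.
Eastward gaps between consecutive values (wrapping around): 6.767°, 7.029°, 2.507°, 10.421°, 6.907°, 326.369°.
Largest gap = 326.369° ⇒ minimal covering band is its complement: 360° − 326.369° = 33.631°.
Band runs from +93.269° eastward to +126.900°.

33.631°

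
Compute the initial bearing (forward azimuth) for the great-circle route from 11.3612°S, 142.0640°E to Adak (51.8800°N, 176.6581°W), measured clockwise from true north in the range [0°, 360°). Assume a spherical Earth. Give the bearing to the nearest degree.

Δλ = -176.6581 − 142.0640 = -318.7221°; wrapped into (−180°, 180°]: 41.2779°.
θ = atan2( sin Δλ · cos φ₂ , cos φ₁ · sin φ₂ − sin φ₁ · cos φ₂ · cos Δλ )
  = atan2(0.40725, 0.86269) = 25.270° → normalised to [0°, 360°): 25.270°.

25°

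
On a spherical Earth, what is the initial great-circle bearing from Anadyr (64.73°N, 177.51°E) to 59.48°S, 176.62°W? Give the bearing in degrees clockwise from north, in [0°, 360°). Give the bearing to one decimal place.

176.4°

Δλ = -176.62 − 177.51 = -354.13°; wrapped into (−180°, 180°]: 5.87°.
θ = atan2( sin Δλ · cos φ₂ , cos φ₁ · sin φ₂ − sin φ₁ · cos φ₂ · cos Δλ )
  = atan2(0.05194, -0.82457) = 176.396° → normalised to [0°, 360°): 176.396°.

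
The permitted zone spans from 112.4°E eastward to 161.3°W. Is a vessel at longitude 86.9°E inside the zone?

No

Band width going east from +112.4° to -161.3°: ((-161.3 − 112.4) mod 360) = 86.3°.
Offset of +86.9° east of the west edge: ((86.9 − 112.4) mod 360) = 334.5°.
334.5° > 86.3° ⇒ outside.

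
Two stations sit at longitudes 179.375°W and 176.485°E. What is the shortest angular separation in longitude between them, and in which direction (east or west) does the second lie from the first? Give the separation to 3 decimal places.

Raw difference: 176.485 − -179.375 = 355.86°.
Normalise into (−180°, 180°]: 355.86° − 360° = -4.14°.
Negative ⇒ the second point lies to the west; separation 4.140°.

4.140° west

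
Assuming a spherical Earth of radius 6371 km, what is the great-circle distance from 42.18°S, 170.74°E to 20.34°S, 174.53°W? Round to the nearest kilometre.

Δλ = -174.53 − 170.74 = -345.27°; wrapped into (−180°, 180°]: 14.73°.
Δφ = -20.34 − -42.18 = 21.84°.
a = sin²(Δφ/2) + cos φ₁ · cos φ₂ · sin²(Δλ/2) = 0.047305.
c = 2·atan2(√a, √(1−a)) = 0.43850 rad → d = 6371·c ≈ 2793.67 km.

2794 km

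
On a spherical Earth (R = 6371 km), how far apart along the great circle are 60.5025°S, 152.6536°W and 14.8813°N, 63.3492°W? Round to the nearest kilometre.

11406 km

Δλ = -63.3492 − -152.6536 = 89.3044°.
Δφ = 14.8813 − -60.5025 = 75.3838°.
a = sin²(Δφ/2) + cos φ₁ · cos φ₂ · sin²(Δλ/2) = 0.608875.
c = 2·atan2(√a, √(1−a)) = 1.79031 rad → d = 6371·c ≈ 11406.04 km.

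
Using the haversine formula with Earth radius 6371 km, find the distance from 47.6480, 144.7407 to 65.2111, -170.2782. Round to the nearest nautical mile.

Δλ = -170.2782 − 144.7407 = -315.0189°; wrapped into (−180°, 180°]: 44.9811°.
Δφ = 65.2111 − 47.6480 = 17.5631°.
a = sin²(Δφ/2) + cos φ₁ · cos φ₂ · sin²(Δλ/2) = 0.064640.
c = 2·atan2(√a, √(1−a)) = 0.51413 rad → d = 6371·c ≈ 3275.53 km ≈ 1768.64 nmi.

1769 nmi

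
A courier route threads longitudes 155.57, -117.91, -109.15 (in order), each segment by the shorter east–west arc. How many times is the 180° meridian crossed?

Leg 1: +155.57° → -117.91°, shortest Δλ = 86.52° (east) — crosses 180°.
Leg 2: -117.91° → -109.15°, shortest Δλ = 8.76° (east) — does not cross 180°.
Total crossings: 1.

1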